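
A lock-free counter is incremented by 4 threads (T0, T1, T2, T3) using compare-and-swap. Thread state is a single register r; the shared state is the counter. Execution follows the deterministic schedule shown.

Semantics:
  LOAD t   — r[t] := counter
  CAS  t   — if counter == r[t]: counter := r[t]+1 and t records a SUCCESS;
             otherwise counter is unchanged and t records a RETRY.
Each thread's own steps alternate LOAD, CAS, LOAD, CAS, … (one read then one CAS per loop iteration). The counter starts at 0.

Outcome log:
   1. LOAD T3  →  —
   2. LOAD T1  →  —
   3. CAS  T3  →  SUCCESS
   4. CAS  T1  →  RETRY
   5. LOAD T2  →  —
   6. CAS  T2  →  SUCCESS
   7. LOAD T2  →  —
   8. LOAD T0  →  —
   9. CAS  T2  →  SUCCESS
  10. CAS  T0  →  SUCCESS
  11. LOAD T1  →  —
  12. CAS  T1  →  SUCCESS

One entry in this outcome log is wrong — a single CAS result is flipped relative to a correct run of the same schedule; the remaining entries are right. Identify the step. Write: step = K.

Reference trace:
[1] T3.load  rd  (counter 0, T3.r 0)
[2] T1.load  rd  (counter 0, T1.r 0)
[3] T3.cas  hit  (counter 1, T3.r 0)
[4] T1.cas  miss  (counter 1, T1.r 0)
[5] T2.load  rd  (counter 1, T2.r 1)
[6] T2.cas  hit  (counter 2, T2.r 1)
[7] T2.load  rd  (counter 2, T2.r 2)
[8] T0.load  rd  (counter 2, T0.r 2)
[9] T2.cas  hit  (counter 3, T2.r 2)
[10] T0.cas  miss  (counter 3, T0.r 2)
[11] T1.load  rd  (counter 3, T1.r 3)
[12] T1.cas  hit  (counter 4, T1.r 3)
Flip is step 10.

step = 10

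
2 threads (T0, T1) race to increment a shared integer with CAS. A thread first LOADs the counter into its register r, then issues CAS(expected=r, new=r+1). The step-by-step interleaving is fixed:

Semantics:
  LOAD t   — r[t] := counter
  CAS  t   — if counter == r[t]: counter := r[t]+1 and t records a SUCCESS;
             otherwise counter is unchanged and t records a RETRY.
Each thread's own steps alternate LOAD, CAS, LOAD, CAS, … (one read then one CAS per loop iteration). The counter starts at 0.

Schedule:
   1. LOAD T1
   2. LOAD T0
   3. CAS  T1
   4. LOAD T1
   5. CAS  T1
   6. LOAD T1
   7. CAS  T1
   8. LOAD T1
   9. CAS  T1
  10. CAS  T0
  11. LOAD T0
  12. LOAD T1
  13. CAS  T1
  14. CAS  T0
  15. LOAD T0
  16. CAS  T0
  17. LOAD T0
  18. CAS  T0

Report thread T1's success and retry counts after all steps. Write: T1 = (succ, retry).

T1 = (5, 0)

   1) LOAD T1:  M=0  r_T1=0
   2) LOAD T0:  M=0  r_T0=0
   3) CAS  T1:  M=1  r_T1=0 ✓
   4) LOAD T1:  M=1  r_T1=1
   5) CAS  T1:  M=2  r_T1=1 ✓
   6) LOAD T1:  M=2  r_T1=2
   7) CAS  T1:  M=3  r_T1=2 ✓
   8) LOAD T1:  M=3  r_T1=3
   9) CAS  T1:  M=4  r_T1=3 ✓
  10) CAS  T0:  M=4  r_T0=0 ✗
  11) LOAD T0:  M=4  r_T0=4
  12) LOAD T1:  M=4  r_T1=4
  13) CAS  T1:  M=5  r_T1=4 ✓
  14) CAS  T0:  M=5  r_T0=4 ✗
  15) LOAD T0:  M=5  r_T0=5
  16) CAS  T0:  M=6  r_T0=5 ✓
  17) LOAD T0:  M=6  r_T0=6
  18) CAS  T0:  M=7  r_T0=6 ✓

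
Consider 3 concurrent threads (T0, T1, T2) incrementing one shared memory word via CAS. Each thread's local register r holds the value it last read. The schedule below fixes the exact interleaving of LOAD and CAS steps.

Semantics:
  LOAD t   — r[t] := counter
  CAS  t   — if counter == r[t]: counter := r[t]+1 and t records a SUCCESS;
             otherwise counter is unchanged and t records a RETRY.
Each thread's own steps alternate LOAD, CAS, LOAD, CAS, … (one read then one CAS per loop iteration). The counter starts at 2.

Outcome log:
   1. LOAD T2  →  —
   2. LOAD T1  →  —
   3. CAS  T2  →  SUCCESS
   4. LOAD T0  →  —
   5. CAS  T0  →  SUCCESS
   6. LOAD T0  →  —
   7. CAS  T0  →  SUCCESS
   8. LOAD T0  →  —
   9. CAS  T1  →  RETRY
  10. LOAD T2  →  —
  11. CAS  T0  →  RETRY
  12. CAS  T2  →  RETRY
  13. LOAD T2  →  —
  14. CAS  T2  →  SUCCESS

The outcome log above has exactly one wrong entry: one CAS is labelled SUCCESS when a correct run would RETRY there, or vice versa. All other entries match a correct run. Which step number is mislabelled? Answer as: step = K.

Re-executing:
T2 LOAD — after: cnt=2, r=2 — load
T1 LOAD — after: cnt=2, r=2 — load
T2 CAS — after: cnt=3, r=2 — ok
T0 LOAD — after: cnt=3, r=3 — load
T0 CAS — after: cnt=4, r=3 — ok
T0 LOAD — after: cnt=4, r=4 — load
T0 CAS — after: cnt=5, r=4 — ok
T0 LOAD — after: cnt=5, r=5 — load
T1 CAS — after: cnt=5, r=2 — retry
T2 LOAD — after: cnt=5, r=5 — load
T0 CAS — after: cnt=6, r=5 — ok
T2 CAS — after: cnt=6, r=5 — retry
T2 LOAD — after: cnt=6, r=6 — load
T2 CAS — after: cnt=7, r=6 — ok
Mismatch at 11.

step = 11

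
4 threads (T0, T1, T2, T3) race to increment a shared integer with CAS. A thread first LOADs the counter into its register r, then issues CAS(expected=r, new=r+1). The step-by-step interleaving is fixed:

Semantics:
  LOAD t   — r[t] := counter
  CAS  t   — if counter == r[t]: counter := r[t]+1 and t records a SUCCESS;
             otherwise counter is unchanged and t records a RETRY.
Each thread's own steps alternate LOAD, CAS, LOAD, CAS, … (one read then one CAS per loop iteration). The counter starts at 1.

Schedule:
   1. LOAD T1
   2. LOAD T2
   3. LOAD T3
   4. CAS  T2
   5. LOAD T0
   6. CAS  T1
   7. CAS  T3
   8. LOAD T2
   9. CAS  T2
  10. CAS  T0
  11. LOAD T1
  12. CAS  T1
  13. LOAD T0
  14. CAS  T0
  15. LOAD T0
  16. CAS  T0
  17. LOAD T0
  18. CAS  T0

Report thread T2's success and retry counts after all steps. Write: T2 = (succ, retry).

step 1: T1 LOAD ⇒ load; ctr=1 reg=1
step 2: T2 LOAD ⇒ load; ctr=1 reg=1
step 3: T3 LOAD ⇒ load; ctr=1 reg=1
step 4: T2 CAS ⇒ ok; ctr=2 reg=1
step 5: T0 LOAD ⇒ load; ctr=2 reg=2
step 6: T1 CAS ⇒ retry; ctr=2 reg=1
step 7: T3 CAS ⇒ retry; ctr=2 reg=1
step 8: T2 LOAD ⇒ load; ctr=2 reg=2
step 9: T2 CAS ⇒ ok; ctr=3 reg=2
step 10: T0 CAS ⇒ retry; ctr=3 reg=2
step 11: T1 LOAD ⇒ load; ctr=3 reg=3
step 12: T1 CAS ⇒ ok; ctr=4 reg=3
step 13: T0 LOAD ⇒ load; ctr=4 reg=4
step 14: T0 CAS ⇒ ok; ctr=5 reg=4
step 15: T0 LOAD ⇒ load; ctr=5 reg=5
step 16: T0 CAS ⇒ ok; ctr=6 reg=5
step 17: T0 LOAD ⇒ load; ctr=6 reg=6
step 18: T0 CAS ⇒ ok; ctr=7 reg=6

T2 = (2, 0)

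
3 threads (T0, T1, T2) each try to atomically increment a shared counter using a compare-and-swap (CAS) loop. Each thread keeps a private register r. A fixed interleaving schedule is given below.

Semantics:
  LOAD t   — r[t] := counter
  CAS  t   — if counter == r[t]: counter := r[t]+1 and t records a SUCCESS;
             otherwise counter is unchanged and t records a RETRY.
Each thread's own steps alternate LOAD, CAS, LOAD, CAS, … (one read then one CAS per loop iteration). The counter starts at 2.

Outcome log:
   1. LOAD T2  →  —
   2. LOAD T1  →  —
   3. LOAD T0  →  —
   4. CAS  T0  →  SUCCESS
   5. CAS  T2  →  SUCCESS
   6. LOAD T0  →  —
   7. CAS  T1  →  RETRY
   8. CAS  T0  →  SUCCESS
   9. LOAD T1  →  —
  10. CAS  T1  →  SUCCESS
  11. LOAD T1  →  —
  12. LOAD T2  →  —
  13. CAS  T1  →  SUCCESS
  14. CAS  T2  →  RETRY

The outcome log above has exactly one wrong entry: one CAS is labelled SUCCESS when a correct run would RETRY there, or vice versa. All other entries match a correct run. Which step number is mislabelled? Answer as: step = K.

Reference trace:
#1 T2 reads 2
#2 T1 reads 2
#3 T0 reads 2
#4 T0 CAS(2→3) writes; counter now 3
#5 T2 CAS(2→3) fails; counter now 3
#6 T0 reads 3
#7 T1 CAS(2→3) fails; counter now 3
#8 T0 CAS(3→4) writes; counter now 4
#9 T1 reads 4
#10 T1 CAS(4→5) writes; counter now 5
#11 T1 reads 5
#12 T2 reads 5
#13 T1 CAS(5→6) writes; counter now 6
#14 T2 CAS(5→6) fails; counter now 6
Log disagrees first at step 5.

step = 5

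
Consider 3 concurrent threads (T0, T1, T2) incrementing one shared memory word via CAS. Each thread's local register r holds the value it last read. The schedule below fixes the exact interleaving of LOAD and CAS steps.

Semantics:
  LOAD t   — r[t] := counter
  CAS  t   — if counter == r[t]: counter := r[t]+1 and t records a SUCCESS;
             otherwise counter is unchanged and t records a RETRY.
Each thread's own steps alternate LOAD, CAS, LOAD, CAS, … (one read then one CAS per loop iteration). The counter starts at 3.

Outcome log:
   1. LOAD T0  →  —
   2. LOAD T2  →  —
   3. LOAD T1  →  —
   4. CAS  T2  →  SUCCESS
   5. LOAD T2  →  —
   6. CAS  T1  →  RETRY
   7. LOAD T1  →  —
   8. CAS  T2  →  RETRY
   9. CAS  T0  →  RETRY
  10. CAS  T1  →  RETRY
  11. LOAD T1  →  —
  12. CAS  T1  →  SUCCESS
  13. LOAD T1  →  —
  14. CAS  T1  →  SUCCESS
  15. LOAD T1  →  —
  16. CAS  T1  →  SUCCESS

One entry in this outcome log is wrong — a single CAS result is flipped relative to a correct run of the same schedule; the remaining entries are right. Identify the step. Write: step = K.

Reference trace:
1. LOAD T0 → mem=3 r[T0]=3 [LOAD]
2. LOAD T2 → mem=3 r[T2]=3 [LOAD]
3. LOAD T1 → mem=3 r[T1]=3 [LOAD]
4. CAS T2 → mem=4 r[T2]=3 [OK]
5. LOAD T2 → mem=4 r[T2]=4 [LOAD]
6. CAS T1 → mem=4 r[T1]=3 [RETRY]
7. LOAD T1 → mem=4 r[T1]=4 [LOAD]
8. CAS T2 → mem=5 r[T2]=4 [OK]
9. CAS T0 → mem=5 r[T0]=3 [RETRY]
10. CAS T1 → mem=5 r[T1]=4 [RETRY]
11. LOAD T1 → mem=5 r[T1]=5 [LOAD]
12. CAS T1 → mem=6 r[T1]=5 [OK]
13. LOAD T1 → mem=6 r[T1]=6 [LOAD]
14. CAS T1 → mem=7 r[T1]=6 [OK]
15. LOAD T1 → mem=7 r[T1]=7 [LOAD]
16. CAS T1 → mem=8 r[T1]=7 [OK]
Log disagrees first at step 8.

step = 8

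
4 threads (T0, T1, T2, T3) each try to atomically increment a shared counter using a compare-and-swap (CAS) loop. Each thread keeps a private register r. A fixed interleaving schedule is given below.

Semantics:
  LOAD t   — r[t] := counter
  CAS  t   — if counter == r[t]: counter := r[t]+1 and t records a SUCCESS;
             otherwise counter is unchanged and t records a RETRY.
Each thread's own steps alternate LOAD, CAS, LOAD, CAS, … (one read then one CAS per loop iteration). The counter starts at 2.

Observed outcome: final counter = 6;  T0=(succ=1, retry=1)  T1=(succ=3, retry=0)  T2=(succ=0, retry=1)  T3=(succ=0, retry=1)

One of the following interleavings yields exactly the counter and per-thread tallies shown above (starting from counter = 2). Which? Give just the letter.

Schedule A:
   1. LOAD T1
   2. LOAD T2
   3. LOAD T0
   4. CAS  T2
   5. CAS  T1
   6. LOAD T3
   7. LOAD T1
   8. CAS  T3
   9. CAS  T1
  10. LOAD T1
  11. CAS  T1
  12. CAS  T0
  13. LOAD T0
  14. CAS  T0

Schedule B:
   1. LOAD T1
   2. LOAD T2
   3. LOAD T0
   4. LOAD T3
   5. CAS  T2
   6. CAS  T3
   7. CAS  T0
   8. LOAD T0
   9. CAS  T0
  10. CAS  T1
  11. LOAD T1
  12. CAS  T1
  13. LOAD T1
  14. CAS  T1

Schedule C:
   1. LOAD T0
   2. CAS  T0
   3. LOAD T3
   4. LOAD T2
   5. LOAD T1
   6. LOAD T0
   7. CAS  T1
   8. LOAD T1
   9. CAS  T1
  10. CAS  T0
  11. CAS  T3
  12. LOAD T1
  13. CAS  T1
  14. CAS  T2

C

Simulating candidate C:
T0 LOAD — after: cnt=2, r=2 — load
T0 CAS — after: cnt=3, r=2 — ok
T3 LOAD — after: cnt=3, r=3 — load
T2 LOAD — after: cnt=3, r=3 — load
T1 LOAD — after: cnt=3, r=3 — load
T0 LOAD — after: cnt=3, r=3 — load
T1 CAS — after: cnt=4, r=3 — ok
T1 LOAD — after: cnt=4, r=4 — load
T1 CAS — after: cnt=5, r=4 — ok
T0 CAS — after: cnt=5, r=3 — retry
T3 CAS — after: cnt=5, r=3 — retry
T1 LOAD — after: cnt=5, r=5 — load
T1 CAS — after: cnt=6, r=5 — ok
T2 CAS — after: cnt=6, r=3 — retry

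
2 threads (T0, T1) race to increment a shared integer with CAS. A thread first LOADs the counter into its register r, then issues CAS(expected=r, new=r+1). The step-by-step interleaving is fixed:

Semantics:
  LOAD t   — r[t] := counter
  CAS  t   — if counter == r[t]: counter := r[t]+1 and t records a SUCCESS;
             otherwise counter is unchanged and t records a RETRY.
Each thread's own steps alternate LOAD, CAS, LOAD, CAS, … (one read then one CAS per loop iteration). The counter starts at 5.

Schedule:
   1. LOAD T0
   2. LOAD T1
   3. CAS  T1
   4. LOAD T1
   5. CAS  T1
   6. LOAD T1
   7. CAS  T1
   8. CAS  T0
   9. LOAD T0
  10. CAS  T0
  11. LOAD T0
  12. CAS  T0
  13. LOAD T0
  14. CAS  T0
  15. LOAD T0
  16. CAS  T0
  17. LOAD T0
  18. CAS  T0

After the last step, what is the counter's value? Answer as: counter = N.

counter = 13

T0 LOAD — after: cnt=5, r=5 — load
T1 LOAD — after: cnt=5, r=5 — load
T1 CAS — after: cnt=6, r=5 — ok
T1 LOAD — after: cnt=6, r=6 — load
T1 CAS — after: cnt=7, r=6 — ok
T1 LOAD — after: cnt=7, r=7 — load
T1 CAS — after: cnt=8, r=7 — ok
T0 CAS — after: cnt=8, r=5 — retry
T0 LOAD — after: cnt=8, r=8 — load
T0 CAS — after: cnt=9, r=8 — ok
T0 LOAD — after: cnt=9, r=9 — load
T0 CAS — after: cnt=10, r=9 — ok
T0 LOAD — after: cnt=10, r=10 — load
T0 CAS — after: cnt=11, r=10 — ok
T0 LOAD — after: cnt=11, r=11 — load
T0 CAS — after: cnt=12, r=11 — ok
T0 LOAD — after: cnt=12, r=12 — load
T0 CAS — after: cnt=13, r=12 — ok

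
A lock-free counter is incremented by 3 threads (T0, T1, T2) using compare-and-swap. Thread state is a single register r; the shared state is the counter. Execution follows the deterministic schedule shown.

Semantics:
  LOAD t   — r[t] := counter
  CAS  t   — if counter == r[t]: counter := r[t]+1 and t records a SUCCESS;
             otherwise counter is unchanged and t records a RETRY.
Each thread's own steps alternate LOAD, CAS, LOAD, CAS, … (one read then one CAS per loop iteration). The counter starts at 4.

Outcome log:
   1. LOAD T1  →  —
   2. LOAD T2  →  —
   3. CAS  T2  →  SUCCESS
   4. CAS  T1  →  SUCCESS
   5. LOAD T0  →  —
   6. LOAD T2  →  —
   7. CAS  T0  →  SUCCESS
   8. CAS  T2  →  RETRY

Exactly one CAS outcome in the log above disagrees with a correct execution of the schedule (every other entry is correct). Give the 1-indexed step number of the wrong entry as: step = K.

step = 4

Re-executing:
#1 T1 reads 4
#2 T2 reads 4
#3 T2 CAS(4→5) writes; counter now 5
#4 T1 CAS(4→5) fails; counter now 5
#5 T0 reads 5
#6 T2 reads 5
#7 T0 CAS(5→6) writes; counter now 6
#8 T2 CAS(5→6) fails; counter now 6
Mismatch at 4.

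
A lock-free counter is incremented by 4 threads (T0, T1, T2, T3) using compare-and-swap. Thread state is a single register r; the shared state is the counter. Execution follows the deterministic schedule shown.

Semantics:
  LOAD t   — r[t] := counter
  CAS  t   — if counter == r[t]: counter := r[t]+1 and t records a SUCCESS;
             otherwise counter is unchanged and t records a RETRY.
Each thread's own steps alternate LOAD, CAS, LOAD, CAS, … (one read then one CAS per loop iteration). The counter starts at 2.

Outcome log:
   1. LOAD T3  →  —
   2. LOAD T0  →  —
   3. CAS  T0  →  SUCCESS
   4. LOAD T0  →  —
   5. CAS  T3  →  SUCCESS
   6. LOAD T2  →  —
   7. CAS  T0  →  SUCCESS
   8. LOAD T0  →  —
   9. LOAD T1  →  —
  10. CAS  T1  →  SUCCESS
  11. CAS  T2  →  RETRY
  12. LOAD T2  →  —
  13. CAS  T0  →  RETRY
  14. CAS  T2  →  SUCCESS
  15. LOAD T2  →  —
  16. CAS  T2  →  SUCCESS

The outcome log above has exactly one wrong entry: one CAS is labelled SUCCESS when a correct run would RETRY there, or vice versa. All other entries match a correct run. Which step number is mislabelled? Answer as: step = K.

step = 5

Correct run:
T3 LOAD — after: cnt=2, r=2 — load
T0 LOAD — after: cnt=2, r=2 — load
T0 CAS — after: cnt=3, r=2 — ok
T0 LOAD — after: cnt=3, r=3 — load
T3 CAS — after: cnt=3, r=2 — retry
T2 LOAD — after: cnt=3, r=3 — load
T0 CAS — after: cnt=4, r=3 — ok
T0 LOAD — after: cnt=4, r=4 — load
T1 LOAD — after: cnt=4, r=4 — load
T1 CAS — after: cnt=5, r=4 — ok
T2 CAS — after: cnt=5, r=3 — retry
T2 LOAD — after: cnt=5, r=5 — load
T0 CAS — after: cnt=5, r=4 — retry
T2 CAS — after: cnt=6, r=5 — ok
T2 LOAD — after: cnt=6, r=6 — load
T2 CAS — after: cnt=7, r=6 — ok
Log disagrees first at step 5.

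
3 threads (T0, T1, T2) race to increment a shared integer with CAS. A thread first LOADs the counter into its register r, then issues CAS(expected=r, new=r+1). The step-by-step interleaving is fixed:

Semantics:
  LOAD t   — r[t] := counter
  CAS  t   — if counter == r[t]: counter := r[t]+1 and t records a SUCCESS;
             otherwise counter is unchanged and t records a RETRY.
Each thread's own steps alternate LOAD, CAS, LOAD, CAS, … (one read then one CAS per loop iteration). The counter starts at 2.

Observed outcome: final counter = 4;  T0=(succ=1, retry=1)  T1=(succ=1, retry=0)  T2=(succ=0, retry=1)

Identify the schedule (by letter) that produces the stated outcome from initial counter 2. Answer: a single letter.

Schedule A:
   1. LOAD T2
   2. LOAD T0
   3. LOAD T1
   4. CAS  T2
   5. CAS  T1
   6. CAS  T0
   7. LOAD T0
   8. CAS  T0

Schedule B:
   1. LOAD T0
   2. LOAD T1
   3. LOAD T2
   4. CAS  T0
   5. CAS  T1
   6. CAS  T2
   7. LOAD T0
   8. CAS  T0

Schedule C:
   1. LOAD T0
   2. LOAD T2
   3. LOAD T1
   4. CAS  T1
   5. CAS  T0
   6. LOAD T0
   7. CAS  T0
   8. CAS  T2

Run C:
#1 T0 reads 2
#2 T2 reads 2
#3 T1 reads 2
#4 T1 CAS(2→3) writes; counter now 3
#5 T0 CAS(2→3) fails; counter now 3
#6 T0 reads 3
#7 T0 CAS(3→4) writes; counter now 4
#8 T2 CAS(2→3) fails; counter now 4

C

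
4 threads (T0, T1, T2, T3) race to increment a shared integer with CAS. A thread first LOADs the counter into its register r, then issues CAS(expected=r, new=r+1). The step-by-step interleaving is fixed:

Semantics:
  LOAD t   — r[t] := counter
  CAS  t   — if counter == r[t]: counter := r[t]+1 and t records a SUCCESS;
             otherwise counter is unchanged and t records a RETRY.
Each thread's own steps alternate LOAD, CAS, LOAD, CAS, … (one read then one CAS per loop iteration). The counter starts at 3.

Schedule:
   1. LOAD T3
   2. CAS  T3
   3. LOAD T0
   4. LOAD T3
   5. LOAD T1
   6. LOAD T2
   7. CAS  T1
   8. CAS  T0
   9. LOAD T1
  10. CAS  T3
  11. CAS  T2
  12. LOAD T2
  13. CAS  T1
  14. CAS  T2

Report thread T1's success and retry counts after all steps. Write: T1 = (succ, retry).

T1 = (2, 0)

[1] T3.load  rd  (counter 3, T3.r 3)
[2] T3.cas  hit  (counter 4, T3.r 3)
[3] T0.load  rd  (counter 4, T0.r 4)
[4] T3.load  rd  (counter 4, T3.r 4)
[5] T1.load  rd  (counter 4, T1.r 4)
[6] T2.load  rd  (counter 4, T2.r 4)
[7] T1.cas  hit  (counter 5, T1.r 4)
[8] T0.cas  miss  (counter 5, T0.r 4)
[9] T1.load  rd  (counter 5, T1.r 5)
[10] T3.cas  miss  (counter 5, T3.r 4)
[11] T2.cas  miss  (counter 5, T2.r 4)
[12] T2.load  rd  (counter 5, T2.r 5)
[13] T1.cas  hit  (counter 6, T1.r 5)
[14] T2.cas  miss  (counter 6, T2.r 5)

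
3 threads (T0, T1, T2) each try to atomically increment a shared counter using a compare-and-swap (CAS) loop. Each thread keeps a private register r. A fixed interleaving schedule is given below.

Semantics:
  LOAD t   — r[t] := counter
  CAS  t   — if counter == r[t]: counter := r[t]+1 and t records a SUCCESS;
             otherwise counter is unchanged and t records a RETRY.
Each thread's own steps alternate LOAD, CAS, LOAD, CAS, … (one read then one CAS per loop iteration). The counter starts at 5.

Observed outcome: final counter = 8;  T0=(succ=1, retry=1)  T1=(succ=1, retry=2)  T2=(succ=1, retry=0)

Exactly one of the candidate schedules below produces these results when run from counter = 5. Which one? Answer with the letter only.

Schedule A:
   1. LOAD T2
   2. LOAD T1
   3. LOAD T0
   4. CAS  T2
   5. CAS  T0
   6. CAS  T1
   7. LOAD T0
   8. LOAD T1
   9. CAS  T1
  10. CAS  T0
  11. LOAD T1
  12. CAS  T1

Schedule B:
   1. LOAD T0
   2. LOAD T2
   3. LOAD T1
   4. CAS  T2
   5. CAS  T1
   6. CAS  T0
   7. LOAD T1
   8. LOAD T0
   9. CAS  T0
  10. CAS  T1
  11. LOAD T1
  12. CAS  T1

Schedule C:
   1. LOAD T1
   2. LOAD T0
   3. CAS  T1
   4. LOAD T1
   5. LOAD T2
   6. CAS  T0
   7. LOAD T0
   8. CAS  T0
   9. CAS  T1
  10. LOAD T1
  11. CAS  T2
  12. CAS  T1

Run B:
#1 T0 reads 5
#2 T2 reads 5
#3 T1 reads 5
#4 T2 CAS(5→6) writes; counter now 6
#5 T1 CAS(5→6) fails; counter now 6
#6 T0 CAS(5→6) fails; counter now 6
#7 T1 reads 6
#8 T0 reads 6
#9 T0 CAS(6→7) writes; counter now 7
#10 T1 CAS(6→7) fails; counter now 7
#11 T1 reads 7
#12 T1 CAS(7→8) writes; counter now 8

B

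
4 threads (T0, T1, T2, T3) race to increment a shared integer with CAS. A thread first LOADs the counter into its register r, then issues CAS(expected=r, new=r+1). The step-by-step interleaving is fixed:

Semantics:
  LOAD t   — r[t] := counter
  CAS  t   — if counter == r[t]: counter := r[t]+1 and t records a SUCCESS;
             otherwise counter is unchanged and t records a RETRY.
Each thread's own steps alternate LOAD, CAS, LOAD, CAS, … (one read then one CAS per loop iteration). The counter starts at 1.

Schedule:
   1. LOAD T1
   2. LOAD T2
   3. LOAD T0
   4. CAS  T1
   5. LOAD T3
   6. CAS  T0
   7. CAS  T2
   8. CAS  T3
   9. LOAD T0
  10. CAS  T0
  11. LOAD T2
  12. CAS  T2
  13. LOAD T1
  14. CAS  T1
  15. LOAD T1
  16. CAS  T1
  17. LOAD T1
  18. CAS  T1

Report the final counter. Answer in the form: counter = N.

T1 LOAD — after: cnt=1, r=1 — load
T2 LOAD — after: cnt=1, r=1 — load
T0 LOAD — after: cnt=1, r=1 — load
T1 CAS — after: cnt=2, r=1 — ok
T3 LOAD — after: cnt=2, r=2 — load
T0 CAS — after: cnt=2, r=1 — retry
T2 CAS — after: cnt=2, r=1 — retry
T3 CAS — after: cnt=3, r=2 — ok
T0 LOAD — after: cnt=3, r=3 — load
T0 CAS — after: cnt=4, r=3 — ok
T2 LOAD — after: cnt=4, r=4 — load
T2 CAS — after: cnt=5, r=4 — ok
T1 LOAD — after: cnt=5, r=5 — load
T1 CAS — after: cnt=6, r=5 — ok
T1 LOAD — after: cnt=6, r=6 — load
T1 CAS — after: cnt=7, r=6 — ok
T1 LOAD — after: cnt=7, r=7 — load
T1 CAS — after: cnt=8, r=7 — ok

counter = 8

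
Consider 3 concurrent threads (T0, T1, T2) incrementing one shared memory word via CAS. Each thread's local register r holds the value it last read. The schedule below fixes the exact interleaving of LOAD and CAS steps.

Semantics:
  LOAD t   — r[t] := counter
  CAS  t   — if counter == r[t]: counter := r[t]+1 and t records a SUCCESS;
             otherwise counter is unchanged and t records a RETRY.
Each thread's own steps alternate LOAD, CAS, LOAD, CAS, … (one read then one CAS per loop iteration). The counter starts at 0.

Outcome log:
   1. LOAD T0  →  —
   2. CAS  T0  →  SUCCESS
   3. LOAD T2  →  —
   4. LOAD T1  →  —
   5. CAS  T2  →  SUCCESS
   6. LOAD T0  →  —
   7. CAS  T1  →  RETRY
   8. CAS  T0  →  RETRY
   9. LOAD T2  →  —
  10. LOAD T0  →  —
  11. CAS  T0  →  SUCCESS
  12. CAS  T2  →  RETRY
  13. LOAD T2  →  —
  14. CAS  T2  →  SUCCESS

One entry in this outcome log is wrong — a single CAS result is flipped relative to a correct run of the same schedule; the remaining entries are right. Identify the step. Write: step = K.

step = 8

Reference trace:
1. LOAD T0 → mem=0 r[T0]=0 [LOAD]
2. CAS T0 → mem=1 r[T0]=0 [OK]
3. LOAD T2 → mem=1 r[T2]=1 [LOAD]
4. LOAD T1 → mem=1 r[T1]=1 [LOAD]
5. CAS T2 → mem=2 r[T2]=1 [OK]
6. LOAD T0 → mem=2 r[T0]=2 [LOAD]
7. CAS T1 → mem=2 r[T1]=1 [RETRY]
8. CAS T0 → mem=3 r[T0]=2 [OK]
9. LOAD T2 → mem=3 r[T2]=3 [LOAD]
10. LOAD T0 → mem=3 r[T0]=3 [LOAD]
11. CAS T0 → mem=4 r[T0]=3 [OK]
12. CAS T2 → mem=4 r[T2]=3 [RETRY]
13. LOAD T2 → mem=4 r[T2]=4 [LOAD]
14. CAS T2 → mem=5 r[T2]=4 [OK]
Mismatch at 8.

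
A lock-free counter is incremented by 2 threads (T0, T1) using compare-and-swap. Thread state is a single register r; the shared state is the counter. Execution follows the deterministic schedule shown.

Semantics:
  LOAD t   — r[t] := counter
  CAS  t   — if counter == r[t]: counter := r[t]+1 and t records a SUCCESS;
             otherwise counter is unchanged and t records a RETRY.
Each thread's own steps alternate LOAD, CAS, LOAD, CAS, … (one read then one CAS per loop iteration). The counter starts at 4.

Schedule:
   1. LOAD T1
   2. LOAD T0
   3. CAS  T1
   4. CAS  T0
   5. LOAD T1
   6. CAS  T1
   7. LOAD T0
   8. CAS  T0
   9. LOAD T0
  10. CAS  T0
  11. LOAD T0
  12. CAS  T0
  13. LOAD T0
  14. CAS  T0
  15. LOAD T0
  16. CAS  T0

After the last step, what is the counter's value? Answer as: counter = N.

T1 LOAD — after: cnt=4, r=4 — load
T0 LOAD — after: cnt=4, r=4 — load
T1 CAS — after: cnt=5, r=4 — ok
T0 CAS — after: cnt=5, r=4 — retry
T1 LOAD — after: cnt=5, r=5 — load
T1 CAS — after: cnt=6, r=5 — ok
T0 LOAD — after: cnt=6, r=6 — load
T0 CAS — after: cnt=7, r=6 — ok
T0 LOAD — after: cnt=7, r=7 — load
T0 CAS — after: cnt=8, r=7 — ok
T0 LOAD — after: cnt=8, r=8 — load
T0 CAS — after: cnt=9, r=8 — ok
T0 LOAD — after: cnt=9, r=9 — load
T0 CAS — after: cnt=10, r=9 — ok
T0 LOAD — after: cnt=10, r=10 — load
T0 CAS — after: cnt=11, r=10 — ok

counter = 11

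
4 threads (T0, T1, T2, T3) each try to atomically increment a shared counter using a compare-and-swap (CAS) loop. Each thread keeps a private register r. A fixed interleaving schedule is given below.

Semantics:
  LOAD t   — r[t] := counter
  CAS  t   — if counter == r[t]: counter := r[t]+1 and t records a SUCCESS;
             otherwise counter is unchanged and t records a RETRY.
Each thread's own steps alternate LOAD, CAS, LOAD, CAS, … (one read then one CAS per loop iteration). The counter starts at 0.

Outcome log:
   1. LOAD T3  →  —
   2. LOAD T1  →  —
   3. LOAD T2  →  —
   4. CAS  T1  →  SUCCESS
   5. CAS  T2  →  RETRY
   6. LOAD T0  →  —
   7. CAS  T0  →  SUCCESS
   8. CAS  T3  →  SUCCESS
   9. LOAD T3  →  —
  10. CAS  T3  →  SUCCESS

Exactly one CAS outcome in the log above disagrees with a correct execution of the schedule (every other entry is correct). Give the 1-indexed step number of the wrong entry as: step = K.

Re-executing:
1. LOAD T3 → mem=0 r[T3]=0 [LOAD]
2. LOAD T1 → mem=0 r[T1]=0 [LOAD]
3. LOAD T2 → mem=0 r[T2]=0 [LOAD]
4. CAS T1 → mem=1 r[T1]=0 [OK]
5. CAS T2 → mem=1 r[T2]=0 [RETRY]
6. LOAD T0 → mem=1 r[T0]=1 [LOAD]
7. CAS T0 → mem=2 r[T0]=1 [OK]
8. CAS T3 → mem=2 r[T3]=0 [RETRY]
9. LOAD T3 → mem=2 r[T3]=2 [LOAD]
10. CAS T3 → mem=3 r[T3]=2 [OK]
Flip is step 8.

step = 8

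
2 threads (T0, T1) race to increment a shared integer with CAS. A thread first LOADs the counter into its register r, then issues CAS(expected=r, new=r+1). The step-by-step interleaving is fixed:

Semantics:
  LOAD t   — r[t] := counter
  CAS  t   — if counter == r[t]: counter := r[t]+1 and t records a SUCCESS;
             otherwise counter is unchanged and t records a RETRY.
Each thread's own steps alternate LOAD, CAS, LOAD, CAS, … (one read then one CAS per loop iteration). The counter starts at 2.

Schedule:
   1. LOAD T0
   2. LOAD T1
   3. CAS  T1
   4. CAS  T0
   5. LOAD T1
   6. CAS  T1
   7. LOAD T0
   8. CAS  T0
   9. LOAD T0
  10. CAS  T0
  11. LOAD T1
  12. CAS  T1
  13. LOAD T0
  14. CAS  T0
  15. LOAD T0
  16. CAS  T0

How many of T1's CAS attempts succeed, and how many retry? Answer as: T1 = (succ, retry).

   1) LOAD T0:  M=2  r_T0=2
   2) LOAD T1:  M=2  r_T1=2
   3) CAS  T1:  M=3  r_T1=2 ✓
   4) CAS  T0:  M=3  r_T0=2 ✗
   5) LOAD T1:  M=3  r_T1=3
   6) CAS  T1:  M=4  r_T1=3 ✓
   7) LOAD T0:  M=4  r_T0=4
   8) CAS  T0:  M=5  r_T0=4 ✓
   9) LOAD T0:  M=5  r_T0=5
  10) CAS  T0:  M=6  r_T0=5 ✓
  11) LOAD T1:  M=6  r_T1=6
  12) CAS  T1:  M=7  r_T1=6 ✓
  13) LOAD T0:  M=7  r_T0=7
  14) CAS  T0:  M=8  r_T0=7 ✓
  15) LOAD T0:  M=8  r_T0=8
  16) CAS  T0:  M=9  r_T0=8 ✓

T1 = (3, 0)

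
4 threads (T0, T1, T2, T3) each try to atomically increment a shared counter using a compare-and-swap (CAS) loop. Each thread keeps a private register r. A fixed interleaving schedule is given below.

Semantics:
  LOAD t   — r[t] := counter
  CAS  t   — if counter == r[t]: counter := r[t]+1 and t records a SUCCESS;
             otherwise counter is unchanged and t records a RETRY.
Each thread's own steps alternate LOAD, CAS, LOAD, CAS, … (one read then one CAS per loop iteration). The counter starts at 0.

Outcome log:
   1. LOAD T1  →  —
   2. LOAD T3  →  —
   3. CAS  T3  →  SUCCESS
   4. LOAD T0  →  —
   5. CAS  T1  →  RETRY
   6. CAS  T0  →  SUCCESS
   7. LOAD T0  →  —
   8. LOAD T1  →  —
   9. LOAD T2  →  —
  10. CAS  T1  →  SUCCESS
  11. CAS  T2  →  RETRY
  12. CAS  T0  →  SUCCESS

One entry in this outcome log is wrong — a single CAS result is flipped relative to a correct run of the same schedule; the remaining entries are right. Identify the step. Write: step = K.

step = 12

Reference trace:
#1 T1 reads 0
#2 T3 reads 0
#3 T3 CAS(0→1) writes; counter now 1
#4 T0 reads 1
#5 T1 CAS(0→1) fails; counter now 1
#6 T0 CAS(1→2) writes; counter now 2
#7 T0 reads 2
#8 T1 reads 2
#9 T2 reads 2
#10 T1 CAS(2→3) writes; counter now 3
#11 T2 CAS(2→3) fails; counter now 3
#12 T0 CAS(2→3) fails; counter now 3
Log disagrees first at step 12.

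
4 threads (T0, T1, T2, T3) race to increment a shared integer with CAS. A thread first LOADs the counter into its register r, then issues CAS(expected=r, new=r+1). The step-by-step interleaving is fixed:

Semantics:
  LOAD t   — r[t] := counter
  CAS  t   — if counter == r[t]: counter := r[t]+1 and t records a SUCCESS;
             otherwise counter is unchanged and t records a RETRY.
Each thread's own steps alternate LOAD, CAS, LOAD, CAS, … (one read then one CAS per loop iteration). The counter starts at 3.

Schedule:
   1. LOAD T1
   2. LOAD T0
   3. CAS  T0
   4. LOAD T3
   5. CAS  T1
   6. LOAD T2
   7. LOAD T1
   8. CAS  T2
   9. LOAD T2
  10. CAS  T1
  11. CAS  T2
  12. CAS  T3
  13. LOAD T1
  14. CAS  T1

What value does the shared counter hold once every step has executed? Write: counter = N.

counter = 7

#1 T1 reads 3
#2 T0 reads 3
#3 T0 CAS(3→4) writes; counter now 4
#4 T3 reads 4
#5 T1 CAS(3→4) fails; counter now 4
#6 T2 reads 4
#7 T1 reads 4
#8 T2 CAS(4→5) writes; counter now 5
#9 T2 reads 5
#10 T1 CAS(4→5) fails; counter now 5
#11 T2 CAS(5→6) writes; counter now 6
#12 T3 CAS(4→5) fails; counter now 6
#13 T1 reads 6
#14 T1 CAS(6→7) writes; counter now 7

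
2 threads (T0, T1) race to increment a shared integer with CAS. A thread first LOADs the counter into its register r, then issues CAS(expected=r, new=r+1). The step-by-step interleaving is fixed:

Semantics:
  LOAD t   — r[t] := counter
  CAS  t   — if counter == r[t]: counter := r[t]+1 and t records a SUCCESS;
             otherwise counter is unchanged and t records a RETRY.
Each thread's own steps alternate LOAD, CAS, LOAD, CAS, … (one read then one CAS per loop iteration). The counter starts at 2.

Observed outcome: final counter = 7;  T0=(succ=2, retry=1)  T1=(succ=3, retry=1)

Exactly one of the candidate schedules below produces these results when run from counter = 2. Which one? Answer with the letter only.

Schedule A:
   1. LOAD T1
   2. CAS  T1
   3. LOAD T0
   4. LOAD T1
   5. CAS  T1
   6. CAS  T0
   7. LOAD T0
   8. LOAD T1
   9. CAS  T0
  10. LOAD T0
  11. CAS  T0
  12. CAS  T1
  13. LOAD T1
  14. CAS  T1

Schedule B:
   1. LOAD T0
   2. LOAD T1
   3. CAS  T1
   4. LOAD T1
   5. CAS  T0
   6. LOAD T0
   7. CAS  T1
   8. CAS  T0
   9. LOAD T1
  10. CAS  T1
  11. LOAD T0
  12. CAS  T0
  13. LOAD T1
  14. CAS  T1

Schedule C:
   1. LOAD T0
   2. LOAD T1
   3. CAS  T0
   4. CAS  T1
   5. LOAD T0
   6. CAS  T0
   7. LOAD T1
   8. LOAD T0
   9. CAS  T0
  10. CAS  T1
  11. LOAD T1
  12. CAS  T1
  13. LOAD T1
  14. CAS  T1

Tracing schedule A:
T1 LOAD — after: cnt=2, r=2 — load
T1 CAS — after: cnt=3, r=2 — ok
T0 LOAD — after: cnt=3, r=3 — load
T1 LOAD — after: cnt=3, r=3 — load
T1 CAS — after: cnt=4, r=3 — ok
T0 CAS — after: cnt=4, r=3 — retry
T0 LOAD — after: cnt=4, r=4 — load
T1 LOAD — after: cnt=4, r=4 — load
T0 CAS — after: cnt=5, r=4 — ok
T0 LOAD — after: cnt=5, r=5 — load
T0 CAS — after: cnt=6, r=5 — ok
T1 CAS — after: cnt=6, r=4 — retry
T1 LOAD — after: cnt=6, r=6 — load
T1 CAS — after: cnt=7, r=6 — ok

A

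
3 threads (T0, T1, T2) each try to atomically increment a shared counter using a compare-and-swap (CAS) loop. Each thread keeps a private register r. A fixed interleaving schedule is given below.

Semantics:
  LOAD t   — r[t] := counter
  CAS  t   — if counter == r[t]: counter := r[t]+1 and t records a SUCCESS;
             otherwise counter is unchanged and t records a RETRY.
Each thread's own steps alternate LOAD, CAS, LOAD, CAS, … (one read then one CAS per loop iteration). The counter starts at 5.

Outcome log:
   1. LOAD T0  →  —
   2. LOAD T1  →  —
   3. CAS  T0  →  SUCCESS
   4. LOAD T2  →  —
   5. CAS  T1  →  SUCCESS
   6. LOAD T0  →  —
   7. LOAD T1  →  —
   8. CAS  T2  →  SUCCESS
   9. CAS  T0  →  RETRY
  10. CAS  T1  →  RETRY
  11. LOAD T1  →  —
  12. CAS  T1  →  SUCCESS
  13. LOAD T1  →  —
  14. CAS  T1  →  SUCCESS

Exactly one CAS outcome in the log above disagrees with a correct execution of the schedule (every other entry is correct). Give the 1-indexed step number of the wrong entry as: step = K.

step = 5

Correct run:
1. LOAD T0 → mem=5 r[T0]=5 [LOAD]
2. LOAD T1 → mem=5 r[T1]=5 [LOAD]
3. CAS T0 → mem=6 r[T0]=5 [OK]
4. LOAD T2 → mem=6 r[T2]=6 [LOAD]
5. CAS T1 → mem=6 r[T1]=5 [RETRY]
6. LOAD T0 → mem=6 r[T0]=6 [LOAD]
7. LOAD T1 → mem=6 r[T1]=6 [LOAD]
8. CAS T2 → mem=7 r[T2]=6 [OK]
9. CAS T0 → mem=7 r[T0]=6 [RETRY]
10. CAS T1 → mem=7 r[T1]=6 [RETRY]
11. LOAD T1 → mem=7 r[T1]=7 [LOAD]
12. CAS T1 → mem=8 r[T1]=7 [OK]
13. LOAD T1 → mem=8 r[T1]=8 [LOAD]
14. CAS T1 → mem=9 r[T1]=8 [OK]
Mismatch at 5.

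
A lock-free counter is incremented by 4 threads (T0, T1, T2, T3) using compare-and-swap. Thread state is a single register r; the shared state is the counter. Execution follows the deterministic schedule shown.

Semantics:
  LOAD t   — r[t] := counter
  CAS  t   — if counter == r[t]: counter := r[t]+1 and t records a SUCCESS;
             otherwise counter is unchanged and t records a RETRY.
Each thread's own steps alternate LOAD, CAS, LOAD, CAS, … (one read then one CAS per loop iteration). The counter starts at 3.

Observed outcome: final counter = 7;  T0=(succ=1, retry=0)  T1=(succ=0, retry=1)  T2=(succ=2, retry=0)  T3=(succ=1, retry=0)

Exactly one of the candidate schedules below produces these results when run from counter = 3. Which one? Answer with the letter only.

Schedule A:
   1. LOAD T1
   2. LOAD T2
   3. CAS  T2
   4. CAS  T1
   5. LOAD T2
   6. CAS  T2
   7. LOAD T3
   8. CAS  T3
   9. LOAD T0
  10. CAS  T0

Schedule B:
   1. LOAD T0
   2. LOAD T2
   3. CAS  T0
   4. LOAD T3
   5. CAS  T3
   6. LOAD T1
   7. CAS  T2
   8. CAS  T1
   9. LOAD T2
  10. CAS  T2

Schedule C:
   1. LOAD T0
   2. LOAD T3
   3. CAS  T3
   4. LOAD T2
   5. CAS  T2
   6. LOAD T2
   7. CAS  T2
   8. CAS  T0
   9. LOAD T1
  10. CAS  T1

A

Run A:
   1) LOAD T1:  M=3  r_T1=3
   2) LOAD T2:  M=3  r_T2=3
   3) CAS  T2:  M=4  r_T2=3 ✓
   4) CAS  T1:  M=4  r_T1=3 ✗
   5) LOAD T2:  M=4  r_T2=4
   6) CAS  T2:  M=5  r_T2=4 ✓
   7) LOAD T3:  M=5  r_T3=5
   8) CAS  T3:  M=6  r_T3=5 ✓
   9) LOAD T0:  M=6  r_T0=6
  10) CAS  T0:  M=7  r_T0=6 ✓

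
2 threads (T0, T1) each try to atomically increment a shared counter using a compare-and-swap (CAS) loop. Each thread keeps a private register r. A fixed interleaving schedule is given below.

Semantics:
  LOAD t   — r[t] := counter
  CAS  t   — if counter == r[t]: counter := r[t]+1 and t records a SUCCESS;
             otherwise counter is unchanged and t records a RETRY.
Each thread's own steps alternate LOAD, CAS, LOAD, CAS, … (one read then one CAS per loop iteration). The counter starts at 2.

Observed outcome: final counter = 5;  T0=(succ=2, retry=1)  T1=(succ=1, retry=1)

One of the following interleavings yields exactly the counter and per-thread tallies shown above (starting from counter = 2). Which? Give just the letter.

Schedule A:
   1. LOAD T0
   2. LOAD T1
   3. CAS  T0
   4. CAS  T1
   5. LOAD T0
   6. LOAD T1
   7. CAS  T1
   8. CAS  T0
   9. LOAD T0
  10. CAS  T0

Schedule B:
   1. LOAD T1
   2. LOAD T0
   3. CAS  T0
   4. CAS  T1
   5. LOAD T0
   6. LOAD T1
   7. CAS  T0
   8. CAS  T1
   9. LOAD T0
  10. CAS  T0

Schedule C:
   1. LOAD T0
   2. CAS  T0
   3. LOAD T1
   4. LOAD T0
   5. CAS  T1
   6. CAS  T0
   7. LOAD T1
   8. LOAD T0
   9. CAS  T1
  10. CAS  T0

A

Tracing schedule A:
step 1: T0 LOAD ⇒ load; ctr=2 reg=2
step 2: T1 LOAD ⇒ load; ctr=2 reg=2
step 3: T0 CAS ⇒ ok; ctr=3 reg=2
step 4: T1 CAS ⇒ retry; ctr=3 reg=2
step 5: T0 LOAD ⇒ load; ctr=3 reg=3
step 6: T1 LOAD ⇒ load; ctr=3 reg=3
step 7: T1 CAS ⇒ ok; ctr=4 reg=3
step 8: T0 CAS ⇒ retry; ctr=4 reg=3
step 9: T0 LOAD ⇒ load; ctr=4 reg=4
step 10: T0 CAS ⇒ ok; ctr=5 reg=4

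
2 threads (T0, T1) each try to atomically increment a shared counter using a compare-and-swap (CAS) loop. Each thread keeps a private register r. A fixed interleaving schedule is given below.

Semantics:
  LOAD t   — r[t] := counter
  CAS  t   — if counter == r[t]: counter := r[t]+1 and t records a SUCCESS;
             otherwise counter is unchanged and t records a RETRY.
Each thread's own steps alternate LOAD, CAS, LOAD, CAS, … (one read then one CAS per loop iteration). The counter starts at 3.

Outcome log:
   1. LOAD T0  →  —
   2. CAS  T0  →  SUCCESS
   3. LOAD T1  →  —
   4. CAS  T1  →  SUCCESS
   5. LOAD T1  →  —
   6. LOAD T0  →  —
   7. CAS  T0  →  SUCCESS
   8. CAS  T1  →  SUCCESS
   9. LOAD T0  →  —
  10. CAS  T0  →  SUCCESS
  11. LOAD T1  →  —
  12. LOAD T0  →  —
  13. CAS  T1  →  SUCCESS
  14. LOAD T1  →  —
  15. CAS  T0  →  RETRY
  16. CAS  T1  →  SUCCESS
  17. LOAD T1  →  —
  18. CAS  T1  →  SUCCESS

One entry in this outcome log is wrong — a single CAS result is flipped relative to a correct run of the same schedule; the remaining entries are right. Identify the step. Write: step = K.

Correct run:
step 1: T0 LOAD ⇒ load; ctr=3 reg=3
step 2: T0 CAS ⇒ ok; ctr=4 reg=3
step 3: T1 LOAD ⇒ load; ctr=4 reg=4
step 4: T1 CAS ⇒ ok; ctr=5 reg=4
step 5: T1 LOAD ⇒ load; ctr=5 reg=5
step 6: T0 LOAD ⇒ load; ctr=5 reg=5
step 7: T0 CAS ⇒ ok; ctr=6 reg=5
step 8: T1 CAS ⇒ retry; ctr=6 reg=5
step 9: T0 LOAD ⇒ load; ctr=6 reg=6
step 10: T0 CAS ⇒ ok; ctr=7 reg=6
step 11: T1 LOAD ⇒ load; ctr=7 reg=7
step 12: T0 LOAD ⇒ load; ctr=7 reg=7
step 13: T1 CAS ⇒ ok; ctr=8 reg=7
step 14: T1 LOAD ⇒ load; ctr=8 reg=8
step 15: T0 CAS ⇒ retry; ctr=8 reg=7
step 16: T1 CAS ⇒ ok; ctr=9 reg=8
step 17: T1 LOAD ⇒ load; ctr=9 reg=9
step 18: T1 CAS ⇒ ok; ctr=10 reg=9
Log disagrees first at step 8.

step = 8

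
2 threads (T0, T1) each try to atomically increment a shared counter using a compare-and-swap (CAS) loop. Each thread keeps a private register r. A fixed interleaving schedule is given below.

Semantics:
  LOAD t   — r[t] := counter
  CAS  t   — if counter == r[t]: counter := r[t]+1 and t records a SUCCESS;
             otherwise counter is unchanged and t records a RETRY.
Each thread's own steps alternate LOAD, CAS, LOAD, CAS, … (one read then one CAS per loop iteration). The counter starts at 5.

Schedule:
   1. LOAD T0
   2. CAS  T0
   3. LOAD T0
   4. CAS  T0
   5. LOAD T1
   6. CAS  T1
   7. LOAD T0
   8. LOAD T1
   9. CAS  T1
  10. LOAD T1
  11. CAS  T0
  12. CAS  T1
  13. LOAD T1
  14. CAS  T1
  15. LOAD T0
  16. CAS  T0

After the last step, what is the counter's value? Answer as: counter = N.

1. LOAD T0 → mem=5 r[T0]=5 [LOAD]
2. CAS T0 → mem=6 r[T0]=5 [OK]
3. LOAD T0 → mem=6 r[T0]=6 [LOAD]
4. CAS T0 → mem=7 r[T0]=6 [OK]
5. LOAD T1 → mem=7 r[T1]=7 [LOAD]
6. CAS T1 → mem=8 r[T1]=7 [OK]
7. LOAD T0 → mem=8 r[T0]=8 [LOAD]
8. LOAD T1 → mem=8 r[T1]=8 [LOAD]
9. CAS T1 → mem=9 r[T1]=8 [OK]
10. LOAD T1 → mem=9 r[T1]=9 [LOAD]
11. CAS T0 → mem=9 r[T0]=8 [RETRY]
12. CAS T1 → mem=10 r[T1]=9 [OK]
13. LOAD T1 → mem=10 r[T1]=10 [LOAD]
14. CAS T1 → mem=11 r[T1]=10 [OK]
15. LOAD T0 → mem=11 r[T0]=11 [LOAD]
16. CAS T0 → mem=12 r[T0]=11 [OK]

counter = 12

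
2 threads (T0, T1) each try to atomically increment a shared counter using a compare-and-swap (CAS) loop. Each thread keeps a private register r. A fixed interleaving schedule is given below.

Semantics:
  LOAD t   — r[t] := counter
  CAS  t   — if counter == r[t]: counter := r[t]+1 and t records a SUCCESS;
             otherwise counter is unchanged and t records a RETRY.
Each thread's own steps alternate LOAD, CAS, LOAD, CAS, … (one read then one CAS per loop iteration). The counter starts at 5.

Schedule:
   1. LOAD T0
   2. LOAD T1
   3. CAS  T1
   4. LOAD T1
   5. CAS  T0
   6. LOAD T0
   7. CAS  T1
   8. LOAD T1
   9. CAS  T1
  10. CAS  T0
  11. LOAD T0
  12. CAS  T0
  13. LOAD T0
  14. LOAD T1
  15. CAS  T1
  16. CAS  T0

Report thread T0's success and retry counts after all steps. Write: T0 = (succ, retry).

T0 = (1, 3)

[1] T0.load  rd  (counter 5, T0.r 5)
[2] T1.load  rd  (counter 5, T1.r 5)
[3] T1.cas  hit  (counter 6, T1.r 5)
[4] T1.load  rd  (counter 6, T1.r 6)
[5] T0.cas  miss  (counter 6, T0.r 5)
[6] T0.load  rd  (counter 6, T0.r 6)
[7] T1.cas  hit  (counter 7, T1.r 6)
[8] T1.load  rd  (counter 7, T1.r 7)
[9] T1.cas  hit  (counter 8, T1.r 7)
[10] T0.cas  miss  (counter 8, T0.r 6)
[11] T0.load  rd  (counter 8, T0.r 8)
[12] T0.cas  hit  (counter 9, T0.r 8)
[13] T0.load  rd  (counter 9, T0.r 9)
[14] T1.load  rd  (counter 9, T1.r 9)
[15] T1.cas  hit  (counter 10, T1.r 9)
[16] T0.cas  miss  (counter 10, T0.r 9)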